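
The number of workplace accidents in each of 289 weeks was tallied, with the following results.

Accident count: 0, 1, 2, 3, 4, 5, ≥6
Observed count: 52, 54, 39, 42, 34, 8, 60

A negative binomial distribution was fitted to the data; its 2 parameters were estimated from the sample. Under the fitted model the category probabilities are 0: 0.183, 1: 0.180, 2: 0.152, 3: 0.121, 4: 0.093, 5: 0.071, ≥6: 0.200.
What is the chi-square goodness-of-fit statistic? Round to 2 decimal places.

Expected counts E_i = n·p_i: 289×0.183 = 52.887, 289×0.180 = 52.02, 289×0.152 = 43.928, 289×0.121 = 34.969, 289×0.093 = 26.877, 289×0.071 = 20.519, 289×0.200 = 57.8.
cat         O        E   (O−E)²/E
0          52   52.887      0.015
1          54    52.02      0.075
2          39   43.928      0.553
3          42   34.969      1.414
4          34   26.877      1.888
5           8   20.519      7.638
≥6         60     57.8      0.084
Sum = 11.67

11.67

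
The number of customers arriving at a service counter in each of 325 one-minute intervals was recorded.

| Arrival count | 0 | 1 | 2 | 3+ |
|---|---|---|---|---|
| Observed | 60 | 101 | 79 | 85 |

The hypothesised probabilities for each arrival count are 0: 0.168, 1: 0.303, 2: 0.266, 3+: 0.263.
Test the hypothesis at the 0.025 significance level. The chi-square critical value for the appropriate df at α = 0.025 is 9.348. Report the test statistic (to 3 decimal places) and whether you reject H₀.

Expected counts E_i = n·p_i: 325×0.168 = 54.6, 325×0.303 = 98.475, 325×0.266 = 86.45, 325×0.263 = 85.475.
cat         O        E   (O−E)²/E
0          60     54.6     0.5341
1         101   98.475     0.0647
2          79    86.45     0.6420
3+         85   85.475     0.0026
Sum = 1.243
df = 3. Since 1.243 < 9.348, we do not reject H₀.

1.243; do not reject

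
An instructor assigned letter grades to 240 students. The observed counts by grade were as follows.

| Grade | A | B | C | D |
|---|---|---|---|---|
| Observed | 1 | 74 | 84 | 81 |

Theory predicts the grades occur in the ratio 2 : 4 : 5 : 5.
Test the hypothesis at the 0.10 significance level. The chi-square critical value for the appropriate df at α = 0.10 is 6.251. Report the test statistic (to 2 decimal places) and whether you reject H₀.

32.86; reject

Ratio total = 16. Expected counts: 240×2/16 = 30, 240×4/16 = 60, 240×5/16 = 75, 240×5/16 = 75.
A: (1 − 30)²/30 = 841/30 = 28.033
B: (74 − 60)²/60 = 196/60 = 3.267
C: (84 − 75)²/75 = 81/75 = 1.080
D: (81 − 75)²/75 = 36/75 = 0.480
Sum = 32.86
df = 3. Since 32.86 > 6.251, we reject H₀.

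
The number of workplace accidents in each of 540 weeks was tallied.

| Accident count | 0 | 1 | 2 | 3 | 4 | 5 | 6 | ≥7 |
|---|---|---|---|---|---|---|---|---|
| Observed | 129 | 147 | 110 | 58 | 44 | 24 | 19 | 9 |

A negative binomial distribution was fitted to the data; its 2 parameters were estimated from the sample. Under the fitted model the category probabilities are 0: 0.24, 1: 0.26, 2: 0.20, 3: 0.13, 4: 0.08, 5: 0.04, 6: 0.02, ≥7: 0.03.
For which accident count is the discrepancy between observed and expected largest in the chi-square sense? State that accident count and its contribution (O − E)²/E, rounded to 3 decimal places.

Expected counts E_i = n·p_i: 540×0.24 = 129.6, 540×0.26 = 140.4, 540×0.20 = 108, 540×0.13 = 70.2, 540×0.08 = 43.2, 540×0.04 = 21.6, 540×0.02 = 10.8, 540×0.03 = 16.2.
cat         O        E   (O−E)²/E
0         129    129.6     0.0028
1         147    140.4     0.3103
2         110      108     0.0370
3          58     70.2     2.1202
4          44     43.2     0.0148
5          24     21.6     0.2667
6          19     10.8     6.2259
≥7          9     16.2     3.2000
The largest term is for 6: 6.226.

6, 6.226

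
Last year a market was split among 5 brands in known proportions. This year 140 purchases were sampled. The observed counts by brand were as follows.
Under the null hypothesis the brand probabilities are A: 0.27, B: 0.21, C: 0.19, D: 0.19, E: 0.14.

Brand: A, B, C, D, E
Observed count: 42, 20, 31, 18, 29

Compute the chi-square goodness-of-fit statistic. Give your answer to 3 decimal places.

Expected counts E_i = n·p_i: 140×0.27 = 37.8, 140×0.21 = 29.4, 140×0.19 = 26.6, 140×0.19 = 26.6, 140×0.14 = 19.6.
A: (42 − 37.8)²/37.8 = 17.64/37.8 = 0.4667
B: (20 − 29.4)²/29.4 = 88.36/29.4 = 3.0054
C: (31 − 26.6)²/26.6 = 19.36/26.6 = 0.7278
D: (18 − 26.6)²/26.6 = 73.96/26.6 = 2.7805
E: (29 − 19.6)²/19.6 = 88.36/19.6 = 4.5082
Sum = 11.489

11.489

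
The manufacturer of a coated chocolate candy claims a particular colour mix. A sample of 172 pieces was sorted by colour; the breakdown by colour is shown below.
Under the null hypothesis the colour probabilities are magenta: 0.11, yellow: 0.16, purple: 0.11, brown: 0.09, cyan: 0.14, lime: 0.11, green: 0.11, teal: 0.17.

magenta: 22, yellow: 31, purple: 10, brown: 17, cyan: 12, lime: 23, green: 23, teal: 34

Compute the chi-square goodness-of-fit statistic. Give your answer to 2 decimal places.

13.89

Expected counts E_i = n·p_i: 172×0.11 = 18.92, 172×0.16 = 27.52, 172×0.11 = 18.92, 172×0.09 = 15.48, 172×0.14 = 24.08, 172×0.11 = 18.92, 172×0.11 = 18.92, 172×0.17 = 29.24.
cat          O        E   (O−E)²/E
magenta     22    18.92      0.501
yellow      31    27.52      0.440
purple      10    18.92      4.205
brown       17    15.48      0.149
cyan        12    24.08      6.060
lime        23    18.92      0.880
green       23    18.92      0.880
teal        34    29.24      0.775
Sum = 13.89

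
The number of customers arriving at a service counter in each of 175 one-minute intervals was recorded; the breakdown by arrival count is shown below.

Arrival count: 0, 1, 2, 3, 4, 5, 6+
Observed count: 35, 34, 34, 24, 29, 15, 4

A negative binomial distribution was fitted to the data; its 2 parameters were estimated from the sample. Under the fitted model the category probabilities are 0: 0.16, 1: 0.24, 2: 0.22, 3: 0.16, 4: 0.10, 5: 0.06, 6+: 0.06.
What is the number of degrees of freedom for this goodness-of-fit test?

4

There are k = 7 categories and 2 parameters estimated from the data, so df = 7 − 1 − 2 = 4.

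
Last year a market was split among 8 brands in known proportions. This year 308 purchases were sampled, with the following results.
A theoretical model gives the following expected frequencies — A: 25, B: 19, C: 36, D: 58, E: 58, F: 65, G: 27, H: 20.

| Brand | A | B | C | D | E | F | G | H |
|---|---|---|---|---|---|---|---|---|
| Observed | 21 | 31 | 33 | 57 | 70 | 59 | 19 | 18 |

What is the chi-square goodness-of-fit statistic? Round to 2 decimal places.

14.09

cat         O        E   (O−E)²/E
A          21       25      0.640
B          31       19      7.579
C          33       36      0.250
D          57       58      0.017
E          70       58      2.483
F          59       65      0.554
G          19       27      2.370
H          18       20      0.200
Sum = 14.09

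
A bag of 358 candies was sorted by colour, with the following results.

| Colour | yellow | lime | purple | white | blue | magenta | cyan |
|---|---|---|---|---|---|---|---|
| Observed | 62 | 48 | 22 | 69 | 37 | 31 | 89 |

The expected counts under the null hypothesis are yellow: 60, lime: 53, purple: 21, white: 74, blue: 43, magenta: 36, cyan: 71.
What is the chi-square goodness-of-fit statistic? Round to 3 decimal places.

7.019

cat          O        E   (O−E)²/E
yellow      62       60     0.0667
lime        48       53     0.4717
purple      22       21     0.0476
white       69       74     0.3378
blue        37       43     0.8372
magenta     31       36     0.6944
cyan        89       71     4.5634
Sum = 7.019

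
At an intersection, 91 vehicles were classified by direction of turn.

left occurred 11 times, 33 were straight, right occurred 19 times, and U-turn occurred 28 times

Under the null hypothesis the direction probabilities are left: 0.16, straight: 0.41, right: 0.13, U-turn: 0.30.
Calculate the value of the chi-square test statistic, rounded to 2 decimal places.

Expected counts E_i = n·p_i: 91×0.16 = 14.56, 91×0.41 = 37.31, 91×0.13 = 11.83, 91×0.30 = 27.3.
left: (11 − 14.56)²/14.56 = 12.6736/14.56 = 0.870
straight: (33 − 37.31)²/37.31 = 18.5761/37.31 = 0.498
right: (19 − 11.83)²/11.83 = 51.4089/11.83 = 4.346
U-turn: (28 − 27.3)²/27.3 = 0.49/27.3 = 0.018
Sum = 5.73

5.73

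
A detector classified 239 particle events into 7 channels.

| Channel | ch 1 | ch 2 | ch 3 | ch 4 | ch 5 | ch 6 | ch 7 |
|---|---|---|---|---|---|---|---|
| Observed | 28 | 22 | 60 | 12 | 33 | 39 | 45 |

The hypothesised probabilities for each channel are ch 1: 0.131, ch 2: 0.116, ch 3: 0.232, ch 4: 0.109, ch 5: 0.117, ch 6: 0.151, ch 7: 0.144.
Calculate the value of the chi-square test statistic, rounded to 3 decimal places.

Expected counts E_i = n·p_i: 239×0.131 = 31.309, 239×0.116 = 27.724, 239×0.232 = 55.448, 239×0.109 = 26.051, 239×0.117 = 27.963, 239×0.151 = 36.089, 239×0.144 = 34.416.
χ² = (28−31.309)²/31.309 + (22−27.724)²/27.724 + (60−55.448)²/55.448 + (12−26.051)²/26.051 + (33−27.963)²/27.963 + (39−36.089)²/36.089 + (45−34.416)²/34.416
   = 0.3497 + 1.1818 + 0.3737 + 7.5786 + 0.9073 + 0.2348 + 3.2549
Sum = 13.881

13.881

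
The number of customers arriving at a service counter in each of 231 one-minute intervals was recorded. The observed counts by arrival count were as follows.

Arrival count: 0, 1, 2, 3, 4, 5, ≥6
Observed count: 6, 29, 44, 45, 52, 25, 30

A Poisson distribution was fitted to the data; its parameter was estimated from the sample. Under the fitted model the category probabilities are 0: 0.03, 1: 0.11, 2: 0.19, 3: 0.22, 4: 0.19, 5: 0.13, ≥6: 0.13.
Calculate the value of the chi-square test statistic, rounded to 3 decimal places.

3.640

Expected counts E_i = n·p_i: 231×0.03 = 6.93, 231×0.11 = 25.41, 231×0.19 = 43.89, 231×0.22 = 50.82, 231×0.19 = 43.89, 231×0.13 = 30.03, 231×0.13 = 30.03.
cat         O        E   (O−E)²/E
0           6     6.93     0.1248
1          29    25.41     0.5072
2          44    43.89     0.0003
3          45    50.82     0.6665
4          52    43.89     1.4986
5          25    30.03     0.8425
≥6         30    30.03     0.0000
Sum = 3.640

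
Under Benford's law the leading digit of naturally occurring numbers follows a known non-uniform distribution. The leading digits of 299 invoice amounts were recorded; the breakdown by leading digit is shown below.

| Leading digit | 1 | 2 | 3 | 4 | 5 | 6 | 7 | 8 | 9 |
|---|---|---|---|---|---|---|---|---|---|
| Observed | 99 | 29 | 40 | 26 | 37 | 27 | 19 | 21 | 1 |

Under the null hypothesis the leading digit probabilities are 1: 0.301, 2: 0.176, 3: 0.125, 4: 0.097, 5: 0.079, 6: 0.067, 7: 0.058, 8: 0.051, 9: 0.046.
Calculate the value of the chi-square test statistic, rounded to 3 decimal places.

36.156

Expected counts E_i = n·p_i: 299×0.301 = 89.999, 299×0.176 = 52.624, 299×0.125 = 37.375, 299×0.097 = 29.003, 299×0.079 = 23.621, 299×0.067 = 20.033, 299×0.058 = 17.342, 299×0.051 = 15.249, 299×0.046 = 13.754.
1: (99 − 89.999)²/89.999 = 81.018001/89.999 = 0.9002
2: (29 − 52.624)²/52.624 = 558.093376/52.624 = 10.6053
3: (40 − 37.375)²/37.375 = 6.890625/37.375 = 0.1844
4: (26 − 29.003)²/29.003 = 9.018009/29.003 = 0.3109
5: (37 − 23.621)²/23.621 = 178.997641/23.621 = 7.5779
6: (27 − 20.033)²/20.033 = 48.539089/20.033 = 2.4230
7: (19 − 17.342)²/17.342 = 2.748964/17.342 = 0.1585
8: (21 − 15.249)²/15.249 = 33.074001/15.249 = 2.1689
9: (1 − 13.754)²/13.754 = 162.664516/13.754 = 11.8267
Sum = 36.156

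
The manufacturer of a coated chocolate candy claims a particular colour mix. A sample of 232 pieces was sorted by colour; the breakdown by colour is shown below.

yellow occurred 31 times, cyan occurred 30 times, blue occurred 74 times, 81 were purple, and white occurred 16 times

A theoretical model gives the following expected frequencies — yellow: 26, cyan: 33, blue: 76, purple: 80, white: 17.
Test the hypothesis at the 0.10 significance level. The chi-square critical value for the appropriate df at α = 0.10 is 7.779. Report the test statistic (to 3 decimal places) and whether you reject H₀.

1.358; do not reject

yellow: (31 − 26)²/26 = 25/26 = 0.9615
cyan: (30 − 33)²/33 = 9/33 = 0.2727
blue: (74 − 76)²/76 = 4/76 = 0.0526
purple: (81 − 80)²/80 = 1/80 = 0.0125
white: (16 − 17)²/17 = 1/17 = 0.0588
Sum = 1.358
df = 4. Since 1.358 < 7.779, we do not reject H₀.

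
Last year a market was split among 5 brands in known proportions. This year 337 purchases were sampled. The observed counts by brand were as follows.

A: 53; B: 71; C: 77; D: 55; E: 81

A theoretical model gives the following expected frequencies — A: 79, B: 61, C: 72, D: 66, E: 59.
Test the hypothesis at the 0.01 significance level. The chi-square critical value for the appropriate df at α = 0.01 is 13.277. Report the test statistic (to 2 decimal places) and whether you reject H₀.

20.58; reject

χ² = (53−79)²/79 + (71−61)²/61 + (77−72)²/72 + (55−66)²/66 + (81−59)²/59
   = 8.557 + 1.639 + 0.347 + 1.833 + 8.203
Sum = 20.58
df = 4. Since 20.58 > 13.277, we reject H₀.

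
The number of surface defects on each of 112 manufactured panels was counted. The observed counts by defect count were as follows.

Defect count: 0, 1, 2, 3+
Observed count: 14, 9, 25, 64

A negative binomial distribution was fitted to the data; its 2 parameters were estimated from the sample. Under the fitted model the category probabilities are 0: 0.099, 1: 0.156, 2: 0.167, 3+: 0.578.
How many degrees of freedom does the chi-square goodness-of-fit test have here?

There are k = 4 categories and 2 parameters estimated from the data, so df = 4 − 1 − 2 = 1.

1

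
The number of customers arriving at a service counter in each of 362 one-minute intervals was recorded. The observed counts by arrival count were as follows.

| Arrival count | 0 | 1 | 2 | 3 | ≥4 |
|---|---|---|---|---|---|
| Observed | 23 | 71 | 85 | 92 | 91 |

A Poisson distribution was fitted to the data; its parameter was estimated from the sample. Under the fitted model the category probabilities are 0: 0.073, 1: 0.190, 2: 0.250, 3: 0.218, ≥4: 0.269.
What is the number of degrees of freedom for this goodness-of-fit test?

There are k = 5 categories and 1 parameter estimated from the data, so df = 5 − 1 − 1 = 3.

3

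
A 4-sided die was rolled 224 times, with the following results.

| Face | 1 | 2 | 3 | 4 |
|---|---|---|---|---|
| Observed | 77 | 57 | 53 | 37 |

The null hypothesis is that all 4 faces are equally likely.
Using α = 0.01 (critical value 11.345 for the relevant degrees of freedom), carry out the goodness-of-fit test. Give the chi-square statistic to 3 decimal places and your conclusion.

14.500; reject

Under H₀ each category has probability 1/4, so each expected count is 224/4 = 56.
χ² = (77−56)²/56 + (57−56)²/56 + (53−56)²/56 + (37−56)²/56
   = 7.8750 + 0.0179 + 0.1607 + 6.4464
Sum = 14.500
df = 3. Since 14.500 > 11.345, we reject H₀.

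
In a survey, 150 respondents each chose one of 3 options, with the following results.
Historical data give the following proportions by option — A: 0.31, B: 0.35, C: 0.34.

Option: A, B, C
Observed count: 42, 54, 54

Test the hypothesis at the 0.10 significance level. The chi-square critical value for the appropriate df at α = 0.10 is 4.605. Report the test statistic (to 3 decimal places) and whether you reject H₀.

Expected counts E_i = n·p_i: 150×0.31 = 46.5, 150×0.35 = 52.5, 150×0.34 = 51.
cat         O        E   (O−E)²/E
A          42     46.5     0.4355
B          54     52.5     0.0429
C          54       51     0.1765
Sum = 0.655
df = 2. Since 0.655 < 4.605, we do not reject H₀.

0.655; do not reject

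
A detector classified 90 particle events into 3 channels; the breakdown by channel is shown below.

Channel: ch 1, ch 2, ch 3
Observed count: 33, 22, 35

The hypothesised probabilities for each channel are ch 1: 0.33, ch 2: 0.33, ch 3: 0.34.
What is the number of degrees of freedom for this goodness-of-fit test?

2

There are k = 3 categories and no parameters were estimated from the data, so df = 3 − 1 = 2.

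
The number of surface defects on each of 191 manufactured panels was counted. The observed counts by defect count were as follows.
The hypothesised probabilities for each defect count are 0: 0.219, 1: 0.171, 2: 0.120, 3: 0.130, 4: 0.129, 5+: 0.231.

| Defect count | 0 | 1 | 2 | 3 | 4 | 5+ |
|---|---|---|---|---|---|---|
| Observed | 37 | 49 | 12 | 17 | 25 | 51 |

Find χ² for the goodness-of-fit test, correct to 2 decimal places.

Expected counts E_i = n·p_i: 191×0.219 = 41.829, 191×0.171 = 32.661, 191×0.120 = 22.92, 191×0.130 = 24.83, 191×0.129 = 24.639, 191×0.231 = 44.121.
cat         O        E   (O−E)²/E
0          37   41.829      0.557
1          49   32.661      8.174
2          12    22.92      5.203
3          17    24.83      2.469
4          25   24.639      0.005
5+         51   44.121      1.073
Sum = 17.48

17.48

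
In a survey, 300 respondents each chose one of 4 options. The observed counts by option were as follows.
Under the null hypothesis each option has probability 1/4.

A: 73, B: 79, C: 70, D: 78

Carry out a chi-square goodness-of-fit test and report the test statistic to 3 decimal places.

0.720

Expected count for each of the 4 categories: 300/4 = 75.
cat         O        E   (O−E)²/E
A          73       75     0.0533
B          79       75     0.2133
C          70       75     0.3333
D          78       75     0.1200
Sum = 0.720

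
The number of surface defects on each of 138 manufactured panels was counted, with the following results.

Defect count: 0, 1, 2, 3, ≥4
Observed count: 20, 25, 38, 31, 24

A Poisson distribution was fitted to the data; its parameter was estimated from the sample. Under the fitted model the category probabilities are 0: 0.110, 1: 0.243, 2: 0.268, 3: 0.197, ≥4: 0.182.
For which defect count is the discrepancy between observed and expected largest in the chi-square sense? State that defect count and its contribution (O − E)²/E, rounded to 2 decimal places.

1, 2.17

Expected counts E_i = n·p_i: 138×0.110 = 15.18, 138×0.243 = 33.534, 138×0.268 = 36.984, 138×0.197 = 27.186, 138×0.182 = 25.116.
cat         O        E   (O−E)²/E
0          20    15.18      1.530
1          25   33.534      2.172
2          38   36.984      0.028
3          31   27.186      0.535
≥4         24   25.116      0.050
The largest term is for 1: 2.17.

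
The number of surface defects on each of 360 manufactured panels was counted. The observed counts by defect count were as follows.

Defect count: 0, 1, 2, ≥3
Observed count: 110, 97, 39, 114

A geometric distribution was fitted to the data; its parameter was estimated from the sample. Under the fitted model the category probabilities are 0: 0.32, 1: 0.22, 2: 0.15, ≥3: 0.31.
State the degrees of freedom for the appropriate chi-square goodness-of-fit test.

There are k = 4 categories and 1 parameter estimated from the data, so df = 4 − 1 − 1 = 2.

2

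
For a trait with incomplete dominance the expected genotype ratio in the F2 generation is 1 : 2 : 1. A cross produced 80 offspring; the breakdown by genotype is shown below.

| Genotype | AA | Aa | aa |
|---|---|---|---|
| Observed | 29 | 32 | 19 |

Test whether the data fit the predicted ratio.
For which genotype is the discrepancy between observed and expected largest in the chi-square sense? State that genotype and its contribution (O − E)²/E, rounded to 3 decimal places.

Ratio total = 4. Expected counts: 80×1/4 = 20, 80×2/4 = 40, 80×1/4 = 20.
cat         O        E   (O−E)²/E
AA         29       20     4.0500
Aa         32       40     1.6000
aa         19       20     0.0500
The largest term is for AA: 4.050.

AA, 4.050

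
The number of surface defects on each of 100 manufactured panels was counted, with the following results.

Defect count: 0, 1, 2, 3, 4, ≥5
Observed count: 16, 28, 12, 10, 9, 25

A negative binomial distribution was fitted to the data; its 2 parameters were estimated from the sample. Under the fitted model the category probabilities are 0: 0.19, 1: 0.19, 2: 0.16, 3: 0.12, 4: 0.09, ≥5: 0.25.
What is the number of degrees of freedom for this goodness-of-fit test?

There are k = 6 categories and 2 parameters estimated from the data, so df = 6 − 1 − 2 = 3.

3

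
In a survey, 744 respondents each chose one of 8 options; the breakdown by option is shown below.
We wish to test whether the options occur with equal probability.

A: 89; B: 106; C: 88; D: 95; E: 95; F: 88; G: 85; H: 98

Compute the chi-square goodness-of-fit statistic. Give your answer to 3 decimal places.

Under H₀ each category has probability 1/8, so each expected count is 744/8 = 93.
χ² = (89−93)²/93 + (106−93)²/93 + (88−93)²/93 + (95−93)²/93 + (95−93)²/93 + (88−93)²/93 + (85−93)²/93 + (98−93)²/93
   = 0.1720 + 1.8172 + 0.2688 + 0.0430 + 0.0430 + 0.2688 + 0.6882 + 0.2688
Sum = 3.570

3.570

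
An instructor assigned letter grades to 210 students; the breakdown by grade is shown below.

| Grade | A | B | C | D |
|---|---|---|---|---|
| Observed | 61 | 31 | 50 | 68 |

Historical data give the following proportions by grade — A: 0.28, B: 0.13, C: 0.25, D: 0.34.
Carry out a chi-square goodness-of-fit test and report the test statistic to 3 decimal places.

Expected counts E_i = n·p_i: 210×0.28 = 58.8, 210×0.13 = 27.3, 210×0.25 = 52.5, 210×0.34 = 71.4.
A: (61 − 58.8)²/58.8 = 4.84/58.8 = 0.0823
B: (31 − 27.3)²/27.3 = 13.69/27.3 = 0.5015
C: (50 − 52.5)²/52.5 = 6.25/52.5 = 0.1190
D: (68 − 71.4)²/71.4 = 11.56/71.4 = 0.1619
Sum = 0.865

0.865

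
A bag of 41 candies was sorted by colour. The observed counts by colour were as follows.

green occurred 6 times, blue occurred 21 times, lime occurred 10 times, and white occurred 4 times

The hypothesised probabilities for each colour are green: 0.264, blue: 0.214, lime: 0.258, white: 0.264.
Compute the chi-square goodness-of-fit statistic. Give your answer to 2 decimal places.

Expected counts E_i = n·p_i: 41×0.264 = 10.824, 41×0.214 = 8.774, 41×0.258 = 10.578, 41×0.264 = 10.824.
cat         O        E   (O−E)²/E
green       6   10.824      2.150
blue       21    8.774     17.036
lime       10   10.578      0.032
white       4   10.824      4.302
Sum = 23.52

23.52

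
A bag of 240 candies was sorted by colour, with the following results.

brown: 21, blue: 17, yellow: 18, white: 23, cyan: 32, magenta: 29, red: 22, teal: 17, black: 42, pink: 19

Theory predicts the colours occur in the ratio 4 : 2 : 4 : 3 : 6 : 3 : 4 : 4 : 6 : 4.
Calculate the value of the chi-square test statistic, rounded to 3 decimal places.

Ratio total = 40. Expected counts: 240×4/40 = 24, 240×2/40 = 12, 240×4/40 = 24, 240×3/40 = 18, 240×6/40 = 36, 240×3/40 = 18, 240×4/40 = 24, 240×4/40 = 24, 240×6/40 = 36, 240×4/40 = 24.
cat          O        E   (O−E)²/E
brown       21       24     0.3750
blue        17       12     2.0833
yellow      18       24     1.5000
white       23       18     1.3889
cyan        32       36     0.4444
magenta     29       18     6.7222
red         22       24     0.1667
teal        17       24     2.0417
black       42       36     1.0000
pink        19       24     1.0417
Sum = 16.764

16.764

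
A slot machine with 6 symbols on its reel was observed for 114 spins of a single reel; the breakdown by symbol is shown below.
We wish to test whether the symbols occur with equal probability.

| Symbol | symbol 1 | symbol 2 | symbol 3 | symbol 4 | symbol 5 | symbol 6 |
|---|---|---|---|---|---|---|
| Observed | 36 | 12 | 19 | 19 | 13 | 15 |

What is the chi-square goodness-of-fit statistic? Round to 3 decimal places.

20.526

Expected count for each of the 6 categories: 114/6 = 19.
cat           O        E   (O−E)²/E
symbol 1     36       19    15.2105
symbol 2     12       19     2.5789
symbol 3     19       19     0.0000
symbol 4     19       19     0.0000
symbol 5     13       19     1.8947
symbol 6     15       19     0.8421
Sum = 20.526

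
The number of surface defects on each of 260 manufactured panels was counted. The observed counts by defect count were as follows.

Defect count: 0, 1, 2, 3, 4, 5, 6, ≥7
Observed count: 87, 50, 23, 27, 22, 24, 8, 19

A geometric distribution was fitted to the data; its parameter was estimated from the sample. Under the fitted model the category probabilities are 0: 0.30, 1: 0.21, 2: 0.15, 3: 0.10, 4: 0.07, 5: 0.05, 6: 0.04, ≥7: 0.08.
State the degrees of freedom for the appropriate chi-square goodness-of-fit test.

6

There are k = 8 categories and 1 parameter estimated from the data, so df = 8 − 1 − 1 = 6.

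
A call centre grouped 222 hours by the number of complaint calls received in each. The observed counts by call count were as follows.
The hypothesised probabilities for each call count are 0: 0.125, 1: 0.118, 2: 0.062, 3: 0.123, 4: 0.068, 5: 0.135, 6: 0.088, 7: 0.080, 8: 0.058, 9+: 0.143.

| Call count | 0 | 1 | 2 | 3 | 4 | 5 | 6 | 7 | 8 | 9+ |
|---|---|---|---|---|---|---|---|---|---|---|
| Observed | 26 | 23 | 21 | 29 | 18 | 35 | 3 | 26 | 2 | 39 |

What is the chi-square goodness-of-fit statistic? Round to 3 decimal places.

Expected counts E_i = n·p_i: 222×0.125 = 27.75, 222×0.118 = 26.196, 222×0.062 = 13.764, 222×0.123 = 27.306, 222×0.068 = 15.096, 222×0.135 = 29.97, 222×0.088 = 19.536, 222×0.080 = 17.76, 222×0.058 = 12.876, 222×0.143 = 31.746.
cat         O        E   (O−E)²/E
0          26    27.75     0.1104
1          23   26.196     0.3899
2          21   13.764     3.8041
3          29   27.306     0.1051
4          18   15.096     0.5586
5          35    29.97     0.8442
6           3   19.536    13.9967
7          26    17.76     3.8231
8           2   12.876     9.1867
9+         39   31.746     1.6575
Sum = 34.476

34.476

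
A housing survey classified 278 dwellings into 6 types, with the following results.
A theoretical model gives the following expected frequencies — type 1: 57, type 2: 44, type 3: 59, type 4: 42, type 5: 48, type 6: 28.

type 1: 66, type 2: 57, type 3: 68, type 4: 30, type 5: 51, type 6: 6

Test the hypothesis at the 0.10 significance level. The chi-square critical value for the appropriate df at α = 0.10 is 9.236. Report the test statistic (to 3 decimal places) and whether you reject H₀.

cat         O        E   (O−E)²/E
type 1     66       57     1.4211
type 2     57       44     3.8409
type 3     68       59     1.3729
type 4     30       42     3.4286
type 5     51       48     0.1875
type 6      6       28    17.2857
Sum = 27.537
df = 5. Since 27.537 > 9.236, we reject H₀.

27.537; reject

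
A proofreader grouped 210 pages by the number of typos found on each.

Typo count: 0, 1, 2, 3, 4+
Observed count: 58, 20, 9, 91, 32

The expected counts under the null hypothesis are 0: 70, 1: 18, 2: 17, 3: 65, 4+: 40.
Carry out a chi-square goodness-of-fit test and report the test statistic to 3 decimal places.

χ² = (58−70)²/70 + (20−18)²/18 + (9−17)²/17 + (91−65)²/65 + (32−40)²/40
   = 2.0571 + 0.2222 + 3.7647 + 10.4000 + 1.6000
Sum = 18.044

18.044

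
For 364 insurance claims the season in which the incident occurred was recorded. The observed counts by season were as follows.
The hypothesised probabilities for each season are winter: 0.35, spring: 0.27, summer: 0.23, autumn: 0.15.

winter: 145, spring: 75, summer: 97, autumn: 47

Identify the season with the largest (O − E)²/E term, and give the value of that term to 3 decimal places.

Expected counts E_i = n·p_i: 364×0.35 = 127.4, 364×0.27 = 98.28, 364×0.23 = 83.72, 364×0.15 = 54.6.
cat         O        E   (O−E)²/E
winter    145    127.4     2.4314
spring     75    98.28     5.5144
summer     97    83.72     2.1065
autumn     47     54.6     1.0579
The largest term is for spring: 5.514.

spring, 5.514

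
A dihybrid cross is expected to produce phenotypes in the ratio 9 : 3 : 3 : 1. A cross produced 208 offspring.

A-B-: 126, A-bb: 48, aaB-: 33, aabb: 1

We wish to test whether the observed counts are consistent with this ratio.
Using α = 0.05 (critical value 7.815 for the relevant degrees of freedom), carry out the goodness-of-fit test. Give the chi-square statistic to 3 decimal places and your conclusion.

Ratio total = 16. Expected counts: 208×9/16 = 117, 208×3/16 = 39, 208×3/16 = 39, 208×1/16 = 13.
χ² = (126−117)²/117 + (48−39)²/39 + (33−39)²/39 + (1−13)²/13
   = 0.6923 + 2.0769 + 0.9231 + 11.0769
Sum = 14.769
df = 3. Since 14.769 > 7.815, we reject H₀.

14.769; reject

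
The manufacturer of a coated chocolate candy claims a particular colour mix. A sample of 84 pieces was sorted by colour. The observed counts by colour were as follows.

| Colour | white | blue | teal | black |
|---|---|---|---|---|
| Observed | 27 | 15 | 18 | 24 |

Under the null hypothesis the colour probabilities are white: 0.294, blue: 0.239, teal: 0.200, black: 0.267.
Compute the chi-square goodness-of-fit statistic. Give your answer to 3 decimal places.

Expected counts E_i = n·p_i: 84×0.294 = 24.696, 84×0.239 = 20.076, 84×0.200 = 16.8, 84×0.267 = 22.428.
white: (27 − 24.696)²/24.696 = 5.308416/24.696 = 0.2150
blue: (15 − 20.076)²/20.076 = 25.765776/20.076 = 1.2834
teal: (18 − 16.8)²/16.8 = 1.44/16.8 = 0.0857
black: (24 − 22.428)²/22.428 = 2.471184/22.428 = 0.1102
Sum = 1.694

1.694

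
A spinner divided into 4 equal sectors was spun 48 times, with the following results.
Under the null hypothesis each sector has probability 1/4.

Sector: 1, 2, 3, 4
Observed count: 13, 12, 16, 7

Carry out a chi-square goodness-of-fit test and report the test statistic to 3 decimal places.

Under H₀ each category has probability 1/4, so each expected count is 48/4 = 12.
1: (13 − 12)²/12 = 1/12 = 0.0833
2: (12 − 12)²/12 = 0/12 = 0.0000
3: (16 − 12)²/12 = 16/12 = 1.3333
4: (7 − 12)²/12 = 25/12 = 2.0833
Sum = 3.500

3.500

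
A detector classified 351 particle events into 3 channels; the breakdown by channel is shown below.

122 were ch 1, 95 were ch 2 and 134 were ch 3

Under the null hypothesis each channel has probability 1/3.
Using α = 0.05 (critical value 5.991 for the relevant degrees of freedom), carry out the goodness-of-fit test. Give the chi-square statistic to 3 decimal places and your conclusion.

6.821; reject

Expected count for each of the 3 categories: 351/3 = 117.
χ² = (122−117)²/117 + (95−117)²/117 + (134−117)²/117
   = 0.2137 + 4.1368 + 2.4701
Sum = 6.821
df = 2. Since 6.821 > 5.991, we reject H₀.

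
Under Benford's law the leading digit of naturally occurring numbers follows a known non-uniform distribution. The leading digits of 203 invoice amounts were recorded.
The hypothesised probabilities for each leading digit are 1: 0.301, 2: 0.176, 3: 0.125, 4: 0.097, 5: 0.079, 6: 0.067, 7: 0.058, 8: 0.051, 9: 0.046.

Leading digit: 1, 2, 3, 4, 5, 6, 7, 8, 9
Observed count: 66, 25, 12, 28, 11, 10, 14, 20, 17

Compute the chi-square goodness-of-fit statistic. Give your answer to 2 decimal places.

32.40

Expected counts E_i = n·p_i: 203×0.301 = 61.103, 203×0.176 = 35.728, 203×0.125 = 25.375, 203×0.097 = 19.691, 203×0.079 = 16.037, 203×0.067 = 13.601, 203×0.058 = 11.774, 203×0.051 = 10.353, 203×0.046 = 9.338.
1: (66 − 61.103)²/61.103 = 23.980609/61.103 = 0.392
2: (25 − 35.728)²/35.728 = 115.089984/35.728 = 3.221
3: (12 − 25.375)²/25.375 = 178.890625/25.375 = 7.050
4: (28 − 19.691)²/19.691 = 69.039481/19.691 = 3.506
5: (11 − 16.037)²/16.037 = 25.371369/16.037 = 1.582
6: (10 − 13.601)²/13.601 = 12.967201/13.601 = 0.953
7: (14 − 11.774)²/11.774 = 4.955076/11.774 = 0.421
8: (20 − 10.353)²/10.353 = 93.064609/10.353 = 8.989
9: (17 − 9.338)²/9.338 = 58.706244/9.338 = 6.287
Sum = 32.40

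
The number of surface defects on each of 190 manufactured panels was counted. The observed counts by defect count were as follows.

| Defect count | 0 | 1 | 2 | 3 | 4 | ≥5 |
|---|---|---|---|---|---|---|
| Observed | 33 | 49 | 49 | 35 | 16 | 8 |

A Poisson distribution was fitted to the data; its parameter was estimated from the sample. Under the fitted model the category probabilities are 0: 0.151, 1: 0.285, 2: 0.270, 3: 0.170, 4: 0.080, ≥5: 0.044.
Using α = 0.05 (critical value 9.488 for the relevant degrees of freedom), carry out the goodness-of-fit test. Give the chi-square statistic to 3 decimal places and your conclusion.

1.524; do not reject

Expected counts E_i = n·p_i: 190×0.151 = 28.69, 190×0.285 = 54.15, 190×0.270 = 51.3, 190×0.170 = 32.3, 190×0.080 = 15.2, 190×0.044 = 8.36.
cat         O        E   (O−E)²/E
0          33    28.69     0.6475
1          49    54.15     0.4898
2          49     51.3     0.1031
3          35     32.3     0.2257
4          16     15.2     0.0421
≥5          8     8.36     0.0155
Sum = 1.524
df = 4. Since 1.524 < 9.488, we do not reject H₀.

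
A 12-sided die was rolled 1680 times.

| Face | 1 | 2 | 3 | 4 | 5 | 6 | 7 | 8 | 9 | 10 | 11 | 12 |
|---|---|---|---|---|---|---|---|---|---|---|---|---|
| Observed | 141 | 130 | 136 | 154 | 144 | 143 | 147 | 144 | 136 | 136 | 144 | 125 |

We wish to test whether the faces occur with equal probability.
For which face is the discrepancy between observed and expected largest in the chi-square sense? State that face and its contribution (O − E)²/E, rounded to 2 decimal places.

Expected count for each of the 12 categories: 1680/12 = 140.
χ² = (141−140)²/140 + (130−140)²/140 + (136−140)²/140 + (154−140)²/140 + (144−140)²/140 + (143−140)²/140 + (147−140)²/140 + (144−140)²/140 + (136−140)²/140 + (136−140)²/140 + (144−140)²/140 + (125−140)²/140
   = 0.007 + 0.714 + 0.114 + 1.400 + 0.114 + 0.064 + 0.350 + 0.114 + 0.114 + 0.114 + 0.114 + 1.607
The largest term is for 12: 1.61.

12, 1.61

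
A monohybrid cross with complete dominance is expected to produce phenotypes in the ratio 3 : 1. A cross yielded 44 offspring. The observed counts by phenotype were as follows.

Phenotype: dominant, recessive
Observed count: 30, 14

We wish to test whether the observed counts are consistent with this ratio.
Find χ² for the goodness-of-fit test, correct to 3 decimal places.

Ratio total = 4. Expected counts: 44×3/4 = 33, 44×1/4 = 11.
χ² = (30−33)²/33 + (14−11)²/11
   = 0.2727 + 0.8182
Sum = 1.091

1.091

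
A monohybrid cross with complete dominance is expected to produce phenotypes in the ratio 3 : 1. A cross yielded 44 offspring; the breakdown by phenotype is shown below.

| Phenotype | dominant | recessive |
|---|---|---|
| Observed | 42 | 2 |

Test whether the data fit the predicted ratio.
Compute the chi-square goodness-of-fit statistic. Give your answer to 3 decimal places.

9.818

Ratio total = 4. Expected counts: 44×3/4 = 33, 44×1/4 = 11.
cat            O        E   (O−E)²/E
dominant      42       33     2.4545
recessive      2       11     7.3636
Sum = 9.818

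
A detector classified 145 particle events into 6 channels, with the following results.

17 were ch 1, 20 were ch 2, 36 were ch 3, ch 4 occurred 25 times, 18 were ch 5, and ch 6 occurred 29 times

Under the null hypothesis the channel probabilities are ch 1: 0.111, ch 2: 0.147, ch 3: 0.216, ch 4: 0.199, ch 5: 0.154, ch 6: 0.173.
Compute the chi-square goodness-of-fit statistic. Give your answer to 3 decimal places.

2.797

Expected counts E_i = n·p_i: 145×0.111 = 16.095, 145×0.147 = 21.315, 145×0.216 = 31.32, 145×0.199 = 28.855, 145×0.154 = 22.33, 145×0.173 = 25.085.
χ² = (17−16.095)²/16.095 + (20−21.315)²/21.315 + (36−31.32)²/31.32 + (25−28.855)²/28.855 + (18−22.33)²/22.33 + (29−25.085)²/25.085
   = 0.0509 + 0.0811 + 0.6993 + 0.5150 + 0.8396 + 0.6110
Sum = 2.797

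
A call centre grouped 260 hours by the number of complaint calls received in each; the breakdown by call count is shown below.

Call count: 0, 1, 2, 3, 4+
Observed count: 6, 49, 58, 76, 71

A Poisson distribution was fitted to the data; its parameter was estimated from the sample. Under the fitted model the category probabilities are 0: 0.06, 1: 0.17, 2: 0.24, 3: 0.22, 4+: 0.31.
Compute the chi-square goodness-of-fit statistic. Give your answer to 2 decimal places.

14.06

Expected counts E_i = n·p_i: 260×0.06 = 15.6, 260×0.17 = 44.2, 260×0.24 = 62.4, 260×0.22 = 57.2, 260×0.31 = 80.6.
0: (6 − 15.6)²/15.6 = 92.16/15.6 = 5.908
1: (49 − 44.2)²/44.2 = 23.04/44.2 = 0.521
2: (58 − 62.4)²/62.4 = 19.36/62.4 = 0.310
3: (76 − 57.2)²/57.2 = 353.44/57.2 = 6.179
4+: (71 − 80.6)²/80.6 = 92.16/80.6 = 1.143
Sum = 14.06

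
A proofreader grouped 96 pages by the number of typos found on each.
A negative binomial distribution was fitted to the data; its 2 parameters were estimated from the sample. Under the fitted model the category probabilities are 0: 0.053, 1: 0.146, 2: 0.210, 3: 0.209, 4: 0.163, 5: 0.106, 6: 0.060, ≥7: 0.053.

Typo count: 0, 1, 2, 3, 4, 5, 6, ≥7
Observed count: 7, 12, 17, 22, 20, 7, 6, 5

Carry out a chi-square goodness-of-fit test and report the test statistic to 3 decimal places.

3.904

Expected counts E_i = n·p_i: 96×0.053 = 5.088, 96×0.146 = 14.016, 96×0.210 = 20.16, 96×0.209 = 20.064, 96×0.163 = 15.648, 96×0.106 = 10.176, 96×0.060 = 5.76, 96×0.053 = 5.088.
χ² = (7−5.088)²/5.088 + (12−14.016)²/14.016 + (17−20.16)²/20.16 + (22−20.064)²/20.064 + (20−15.648)²/15.648 + (7−10.176)²/10.176 + (6−5.76)²/5.76 + (5−5.088)²/5.088
   = 0.7185 + 0.2900 + 0.4953 + 0.1868 + 1.2104 + 0.9913 + 0.0100 + 0.0015
Sum = 3.904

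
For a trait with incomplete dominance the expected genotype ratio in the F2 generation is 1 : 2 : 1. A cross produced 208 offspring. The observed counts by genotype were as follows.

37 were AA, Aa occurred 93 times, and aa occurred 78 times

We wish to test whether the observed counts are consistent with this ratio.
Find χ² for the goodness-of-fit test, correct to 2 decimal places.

18.49

Ratio total = 4. Expected counts: 208×1/4 = 52, 208×2/4 = 104, 208×1/4 = 52.
cat         O        E   (O−E)²/E
AA         37       52      4.327
Aa         93      104      1.163
aa         78       52     13.000
Sum = 18.49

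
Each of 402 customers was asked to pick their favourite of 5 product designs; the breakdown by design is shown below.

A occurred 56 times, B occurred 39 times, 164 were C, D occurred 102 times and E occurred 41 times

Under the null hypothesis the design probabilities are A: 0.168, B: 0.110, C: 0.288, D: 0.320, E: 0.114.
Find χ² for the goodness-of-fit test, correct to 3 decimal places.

Expected counts E_i = n·p_i: 402×0.168 = 67.536, 402×0.110 = 44.22, 402×0.288 = 115.776, 402×0.320 = 128.64, 402×0.114 = 45.828.
χ² = (56−67.536)²/67.536 + (39−44.22)²/44.22 + (164−115.776)²/115.776 + (102−128.64)²/128.64 + (41−45.828)²/45.828
   = 1.9705 + 0.6162 + 20.0867 + 5.5169 + 0.5086
Sum = 28.699

28.699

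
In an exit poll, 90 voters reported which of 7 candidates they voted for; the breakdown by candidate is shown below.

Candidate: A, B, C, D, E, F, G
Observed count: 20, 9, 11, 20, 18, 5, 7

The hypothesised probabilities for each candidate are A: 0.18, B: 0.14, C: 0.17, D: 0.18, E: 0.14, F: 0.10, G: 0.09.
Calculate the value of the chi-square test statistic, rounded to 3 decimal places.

Expected counts E_i = n·p_i: 90×0.18 = 16.2, 90×0.14 = 12.6, 90×0.17 = 15.3, 90×0.18 = 16.2, 90×0.14 = 12.6, 90×0.10 = 9, 90×0.09 = 8.1.
cat         O        E   (O−E)²/E
A          20     16.2     0.8914
B           9     12.6     1.0286
C          11     15.3     1.2085
D          20     16.2     0.8914
E          18     12.6     2.3143
F           5        9     1.7778
G           7      8.1     0.1494
Sum = 8.261

8.261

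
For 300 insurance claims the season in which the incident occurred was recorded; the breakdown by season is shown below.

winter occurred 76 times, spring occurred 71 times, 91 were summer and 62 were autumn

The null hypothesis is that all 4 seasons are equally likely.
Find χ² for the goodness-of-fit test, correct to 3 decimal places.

5.893

Expected count for each of the 4 categories: 300/4 = 75.
cat         O        E   (O−E)²/E
winter     76       75     0.0133
spring     71       75     0.2133
summer     91       75     3.4133
autumn     62       75     2.2533
Sum = 5.893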